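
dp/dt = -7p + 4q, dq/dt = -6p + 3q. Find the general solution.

p(t) = -K_1e^(-3t) + 2K_2e^(-t), q(t) = -K_1e^(-3t) + 3K_2e^(-t)

Coefficient matrix A = [[-7, 4], [-6, 3]].
Characteristic polynomial det(A - λI) = λ^2 + 4λ + 3 = 0.
Eigenvalues λ = -3, -1.
For λ=-3: (A-λI) row 1 is [-4, 4], so an eigenvector is (-1, -1).
For λ=-1: (A-λI) row 1 is [-6, 4], so an eigenvector is (2, 3).
General solution: K_1e^(-3t)(-1,-1) + K_2e^(-t)(2,3).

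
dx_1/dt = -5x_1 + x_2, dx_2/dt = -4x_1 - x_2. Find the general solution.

Coefficient matrix A = [[-5, 1], [-4, -1]].
Characteristic polynomial det(A - λI) = λ^2 + 6λ + 9 = 0.
Single eigenvalue λ = -3 with algebraic multiplicity 2.
Eigenvector v = (-1,-2); generalized eigenvector w with (A-λI)w=v is (1,1).
General solution: e^(-3t)[K_1·v + K_2·(t·v + w)].

x_1(t) = -K_1e^(-3t) - K_2te^(-3t) + K_2e^(-3t), x_2(t) = -2K_1e^(-3t) - 2K_2te^(-3t) + K_2e^(-3t)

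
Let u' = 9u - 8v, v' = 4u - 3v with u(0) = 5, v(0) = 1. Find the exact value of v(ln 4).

A = [[9,-8],[4,-3]]; eigenvalues λ = 5, 1.
Eigenvectors: (2,1) for λ=5, (1,1) for λ=1.
From the initial condition, c_1 = 4, c_2 = -3.
v(ln 4) = (4)(4^5)(1) + (-3)(4^1)(1) = 4084.

4084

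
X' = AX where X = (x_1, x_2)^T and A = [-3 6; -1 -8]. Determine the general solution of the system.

Coefficient matrix A = [[-3, 6], [-1, -8]].
Characteristic polynomial det(A - λI) = λ^2 + 11λ + 30 = 0.
Eigenvalues λ = -6, -5.
For λ=-6: (A-λI) row 1 is [3, 6], so an eigenvector is (2, -1).
For λ=-5: (A-λI) row 1 is [2, 6], so an eigenvector is (-3, 1).
General solution: K_1e^(-6t)(2,-1) + K_2e^(-5t)(-3,1).

x_1(t) = 2K_1e^(-6t) - 3K_2e^(-5t), x_2(t) = -K_1e^(-6t) + K_2e^(-5t)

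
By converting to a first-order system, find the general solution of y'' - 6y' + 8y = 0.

y(t) = C_1e^(2t) + C_2e^(4t)

Let x_1 = y, x_2 = y'. Then x_1' = x_2 and x_2' = -8x_1 + 6x_2.
A = [[0,1],[-8,6]]; det(A-λI) = λ^2 - 6λ + 8.
Eigenvalues λ = 2, 4 with eigenvectors (1,2), (1,4).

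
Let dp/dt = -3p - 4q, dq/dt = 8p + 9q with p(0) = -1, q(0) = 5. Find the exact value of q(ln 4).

A = [[-3,-4],[8,9]]; eigenvalues λ = 1, 5.
Eigenvectors: (-1,1) for λ=1, (-1,2) for λ=5.
From the initial condition, c_1 = -3, c_2 = 4.
q(ln 4) = (-3)(4^1)(1) + (4)(4^5)(2) = 8180.

8180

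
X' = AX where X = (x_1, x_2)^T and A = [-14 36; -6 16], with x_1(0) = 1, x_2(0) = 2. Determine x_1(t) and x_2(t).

Coefficient matrix A = [[-14, 36], [-6, 16]].
Characteristic polynomial det(A - λI) = λ^2 - 2λ - 8 = 0.
Eigenvalues λ = -2, 4.
For λ=-2: (A-λI) row 1 is [-12, 36], so an eigenvector is (-3, -1).
For λ=4: (A-λI) row 1 is [-18, 36], so an eigenvector is (-2, -1).
General solution: c_1e^(-2t)(-3,-1) + c_2e^(4t)(-2,-1).
Applying x_1(0)=1, x_2(0)=2 gives c_1=3, c_2=-5.

x_1(t) = 10e^(4t) - 9e^(-2t), x_2(t) = 5e^(4t) - 3e^(-2t)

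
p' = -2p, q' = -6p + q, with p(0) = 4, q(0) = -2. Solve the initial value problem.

Coefficient matrix A = [[-2, 0], [-6, 1]].
Characteristic polynomial det(A - λI) = λ^2 + λ - 2 = 0.
Eigenvalues λ = -2, 1.
For λ=-2: (A-λI) row 2 is [-6, 3], so an eigenvector is (1, 2).
For λ=1: (A-λI) row 1 is [-3, 0], so an eigenvector is (0, -1).
General solution: K_1e^(-2t)(1,2) + K_2e^(t)(0,-1).
Applying p(0)=4, q(0)=-2 gives K_1=4, K_2=10.

p(t) = 4e^(-2t), q(t) = -10e^(t) + 8e^(-2t)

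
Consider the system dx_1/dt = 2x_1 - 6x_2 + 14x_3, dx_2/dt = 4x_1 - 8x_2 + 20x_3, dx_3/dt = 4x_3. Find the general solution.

x_1(t) = C_1e^(4t) + C_2e^(-4t) + 3C_3e^(-2t), x_2(t) = 2C_1e^(4t) + C_2e^(-4t) + 2C_3e^(-2t), x_3(t) = C_1e^(4t)

Coefficient matrix A = [[2, -6, 14], [4, -8, 20], [0, 0, 4]].
det(A - λI) = 0 gives eigenvalues λ = 4, -4, -2.
For λ=4: eigenvector (1,2,1).
For λ=-4: eigenvector (1,1,0).
For λ=-2: eigenvector (3,2,0).
General solution: C_1e^(4t)(1,2,1) + C_2e^(-4t)(1,1,0) + C_3e^(-2t)(3,2,0).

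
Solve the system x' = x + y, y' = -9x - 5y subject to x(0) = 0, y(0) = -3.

Coefficient matrix A = [[1, 1], [-9, -5]].
Characteristic polynomial det(A - λI) = λ^2 + 4λ + 4 = 0.
Single eigenvalue λ = -2 with algebraic multiplicity 2.
Eigenvector v = (1,-3); generalized eigenvector w with (A-λI)w=v is (0,1).
General solution: e^(-2t)[K_1·v + K_2·(t·v + w)].
Applying x(0)=0, y(0)=-3 gives K_1=0, K_2=-3.

x(t) = -3te^(-2t), y(t) = 9te^(-2t) - 3e^(-2t)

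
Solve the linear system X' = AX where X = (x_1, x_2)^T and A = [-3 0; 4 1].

x_1(t) = C_2e^(-3t), x_2(t) = -C_1e^(t) - C_2e^(-3t)

Coefficient matrix A = [[-3, 0], [4, 1]].
Characteristic polynomial det(A - λI) = λ^2 + 2λ - 3 = 0.
Eigenvalues λ = 1, -3.
For λ=1: (A-λI) row 1 is [-4, 0], so an eigenvector is (0, -1).
For λ=-3: (A-λI) row 2 is [4, 4], so an eigenvector is (1, -1).
General solution: C_1e^(t)(0,-1) + C_2e^(-3t)(1,-1).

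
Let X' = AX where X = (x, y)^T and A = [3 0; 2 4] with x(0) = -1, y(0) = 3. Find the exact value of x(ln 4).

A = [[3,0],[2,4]]; eigenvalues λ = 4, 3.
Eigenvectors: (0,-1) for λ=4, (1,-2) for λ=3.
From the initial condition, c_1 = -1, c_2 = -1.
x(ln 4) = (-1)(4^4)(0) + (-1)(4^3)(1) = -64.

-64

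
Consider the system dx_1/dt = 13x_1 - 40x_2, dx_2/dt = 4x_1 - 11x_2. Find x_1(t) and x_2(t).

x_1(t) = -3C_1e^(t)sin(4t) - C_1e^(t)cos(4t) - C_2e^(t)sin(4t) + 3C_2e^(t)cos(4t), x_2(t) = -C_1e^(t)sin(4t) + C_2e^(t)cos(4t)

Coefficient matrix A = [[13, -40], [4, -11]].
Characteristic polynomial det(A - λI) = λ^2 - 2λ + 17 = 0.
Eigenvalues λ = 1 ± 4i (complex conjugate pair).
For λ=1+4i: an eigenvector is (-1,0) - i(-3,-1) = (-1 + 3i, 0 + i).
A real fundamental pair from Re and Im of e^((1+4i)t)v: X_1 = e^(t)(cos(4t)·(-1,0) + sin(4t)·(-3,-1)), X_2 = e^(t)(sin(4t)·(-1,0) - cos(4t)·(-3,-1)).
General solution: C_1X_1 + C_2X_2.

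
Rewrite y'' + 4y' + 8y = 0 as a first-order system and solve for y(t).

Let x_1 = y, x_2 = y'. Then x_1' = x_2 and x_2' = -8x_1 - 4x_2.
A = [[0,1],[-8,-4]]; det(A-λI) = λ^2 + 4λ + 8.
Eigenvalues λ = -2 ± 2i.

y(t) = c_1e^(-2t)cos(2t) + c_2e^(-2t)sin(2t)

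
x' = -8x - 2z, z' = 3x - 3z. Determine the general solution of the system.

x(t) = K_1e^(-6t) - 2K_2e^(-5t), z(t) = -K_1e^(-6t) + 3K_2e^(-5t)

Coefficient matrix A = [[-8, -2], [3, -3]].
Characteristic polynomial det(A - λI) = λ^2 + 11λ + 30 = 0.
Eigenvalues λ = -6, -5.
For λ=-6: (A-λI) row 1 is [-2, -2], so an eigenvector is (1, -1).
For λ=-5: (A-λI) row 1 is [-3, -2], so an eigenvector is (-2, 3).
General solution: K_1e^(-6t)(1,-1) + K_2e^(-5t)(-2,3).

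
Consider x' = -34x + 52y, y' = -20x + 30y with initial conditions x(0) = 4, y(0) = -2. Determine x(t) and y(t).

x(t) = -58e^(-2t)sin(4t) + 4e^(-2t)cos(4t), y(t) = -36e^(-2t)sin(4t) - 2e^(-2t)cos(4t)

Coefficient matrix A = [[-34, 52], [-20, 30]].
Characteristic polynomial det(A - λI) = λ^2 + 4λ + 20 = 0.
Eigenvalues λ = -2 ± 4i (complex conjugate pair).
For λ=-2+4i: an eigenvector is (3,2) - i(2,1) = (3 - 2i, 2 - i).
A real fundamental pair from Re and Im of e^((-2+4i)t)v: X_1 = e^(-2t)(cos(4t)·(3,2) + sin(4t)·(2,1)), X_2 = e^(-2t)(sin(4t)·(3,2) - cos(4t)·(2,1)).
General solution: c_1X_1 + c_2X_2.
Applying x(0)=4, y(0)=-2 gives c_1=-8, c_2=-14.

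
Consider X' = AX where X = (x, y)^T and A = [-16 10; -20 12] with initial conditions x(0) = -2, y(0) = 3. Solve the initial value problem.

x(t) = 29e^(-2t)sin(2t) - 2e^(-2t)cos(2t), y(t) = 41e^(-2t)sin(2t) + 3e^(-2t)cos(2t)

Coefficient matrix A = [[-16, 10], [-20, 12]].
Characteristic polynomial det(A - λI) = λ^2 + 4λ + 8 = 0.
Eigenvalues λ = -2 ± 2i (complex conjugate pair).
For λ=-2+2i: an eigenvector is (-2,-3) - i(-1,-1) = (-2 + i, -3 + i).
A real fundamental pair from Re and Im of e^((-2+2i)t)v: X_1 = e^(-2t)(cos(2t)·(-2,-3) + sin(2t)·(-1,-1)), X_2 = e^(-2t)(sin(2t)·(-2,-3) - cos(2t)·(-1,-1)).
General solution: C_1X_1 + C_2X_2.
Applying x(0)=-2, y(0)=3 gives C_1=-5, C_2=-12.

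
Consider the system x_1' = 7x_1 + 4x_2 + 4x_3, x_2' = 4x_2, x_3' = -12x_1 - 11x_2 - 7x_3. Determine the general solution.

x_1(t) = K_2e^(-t) + 2K_3e^(t), x_2(t) = K_1e^(4t), x_3(t) = -K_1e^(4t) - 2K_2e^(-t) - 3K_3e^(t)

Coefficient matrix A = [[7, 4, 4], [0, 4, 0], [-12, -11, -7]].
det(A - λI) = 0 gives eigenvalues λ = 4, -1, 1.
For λ=4: eigenvector (0,1,-1).
For λ=-1: eigenvector (1,0,-2).
For λ=1: eigenvector (2,0,-3).
General solution: K_1e^(4t)(0,1,-1) + K_2e^(-t)(1,0,-2) + K_3e^(t)(2,0,-3).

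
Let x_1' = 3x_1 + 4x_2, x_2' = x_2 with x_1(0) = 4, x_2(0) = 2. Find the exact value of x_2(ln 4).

8

A = [[3,4],[0,1]]; eigenvalues λ = 1, 3.
Eigenvectors: (2,-1) for λ=1, (-1,0) for λ=3.
From the initial condition, c_1 = -2, c_2 = -8.
x_2(ln 4) = (-2)(4^1)(-1) + (-8)(4^3)(0) = 8.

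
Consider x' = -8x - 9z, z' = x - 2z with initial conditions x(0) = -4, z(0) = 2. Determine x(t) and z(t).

Coefficient matrix A = [[-8, -9], [1, -2]].
Characteristic polynomial det(A - λI) = λ^2 + 10λ + 25 = 0.
Single eigenvalue λ = -5 with algebraic multiplicity 2.
Eigenvector v = (3,-1); generalized eigenvector w with (A-λI)w=v is (-1,0).
General solution: e^(-5t)[C_1·v + C_2·(t·v + w)].
Applying x(0)=-4, z(0)=2 gives C_1=-2, C_2=-2.

x(t) = -6te^(-5t) - 4e^(-5t), z(t) = 2te^(-5t) + 2e^(-5t)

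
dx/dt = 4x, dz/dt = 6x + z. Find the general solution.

Coefficient matrix A = [[4, 0], [6, 1]].
Characteristic polynomial det(A - λI) = λ^2 - 5λ + 4 = 0.
Eigenvalues λ = 4, 1.
For λ=4: (A-λI) row 2 is [6, -3], so an eigenvector is (-1, -2).
For λ=1: (A-λI) row 1 is [3, 0], so an eigenvector is (0, -1).
General solution: K_1e^(4t)(-1,-2) + K_2e^(t)(0,-1).

x(t) = -K_1e^(4t), z(t) = -2K_1e^(4t) - K_2e^(t)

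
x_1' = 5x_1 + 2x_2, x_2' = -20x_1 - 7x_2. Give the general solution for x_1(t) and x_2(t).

x_1(t) = -c_1e^(-t)cos(2t) - c_2e^(-t)sin(2t), x_2(t) = c_1e^(-t)sin(2t) + 3c_1e^(-t)cos(2t) + 3c_2e^(-t)sin(2t) - c_2e^(-t)cos(2t)

Coefficient matrix A = [[5, 2], [-20, -7]].
Characteristic polynomial det(A - λI) = λ^2 + 2λ + 5 = 0.
Eigenvalues λ = -1 ± 2i (complex conjugate pair).
For λ=-1+2i: an eigenvector is (-1,3) - i(0,1) = (-1, 3 - i).
A real fundamental pair from Re and Im of e^((-1+2i)t)v: X_1 = e^(-t)(cos(2t)·(-1,3) + sin(2t)·(0,1)), X_2 = e^(-t)(sin(2t)·(-1,3) - cos(2t)·(0,1)).
General solution: c_1X_1 + c_2X_2.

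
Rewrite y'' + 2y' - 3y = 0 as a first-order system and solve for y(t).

y(t) = C_1e^(-3t) + C_2e^(t)

Let x_1 = y, x_2 = y'. Then x_1' = x_2 and x_2' = 3x_1 - 2x_2.
A = [[0,1],[3,-2]]; det(A-λI) = λ^2 + 2λ - 3.
Eigenvalues λ = -3, 1 with eigenvectors (1,-3), (1,1).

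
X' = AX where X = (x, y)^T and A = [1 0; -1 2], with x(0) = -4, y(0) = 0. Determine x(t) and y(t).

x(t) = -4e^(t), y(t) = 4e^(2t) - 4e^(t)

Coefficient matrix A = [[1, 0], [-1, 2]].
Characteristic polynomial det(A - λI) = λ^2 - 3λ + 2 = 0.
Eigenvalues λ = 1, 2.
For λ=1: (A-λI) row 2 is [-1, 1], so an eigenvector is (1, 1).
For λ=2: (A-λI) row 1 is [-1, 0], so an eigenvector is (0, -1).
General solution: K_1e^(t)(1,1) + K_2e^(2t)(0,-1).
Applying x(0)=-4, y(0)=0 gives K_1=-4, K_2=-4.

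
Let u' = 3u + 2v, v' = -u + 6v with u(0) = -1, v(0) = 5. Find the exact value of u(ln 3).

A = [[3,2],[-1,6]]; eigenvalues λ = 4, 5.
Eigenvectors: (2,1) for λ=4, (-1,-1) for λ=5.
From the initial condition, c_1 = -6, c_2 = -11.
u(ln 3) = (-6)(3^4)(2) + (-11)(3^5)(-1) = 1701.

1701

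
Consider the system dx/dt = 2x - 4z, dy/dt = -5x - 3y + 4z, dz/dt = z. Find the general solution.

Coefficient matrix A = [[2, 0, -4], [-5, -3, 4], [0, 0, 1]].
det(A - λI) = 0 gives eigenvalues λ = 2, 1, -3.
For λ=2: eigenvector (1,-1,0).
For λ=1: eigenvector (4,-4,1).
For λ=-3: eigenvector (0,1,0).
General solution: C_1e^(2t)(1,-1,0) + C_2e^(t)(4,-4,1) + C_3e^(-3t)(0,1,0).

x(t) = C_1e^(2t) + 4C_2e^(t), y(t) = -C_1e^(2t) - 4C_2e^(t) + C_3e^(-3t), z(t) = C_2e^(t)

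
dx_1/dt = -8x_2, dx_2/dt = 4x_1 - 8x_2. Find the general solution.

x_1(t) = -K_1e^(-4t)sin(4t) + K_1e^(-4t)cos(4t) + K_2e^(-4t)sin(4t) + K_2e^(-4t)cos(4t), x_2(t) = K_1e^(-4t)cos(4t) + K_2e^(-4t)sin(4t)

Coefficient matrix A = [[0, -8], [4, -8]].
Characteristic polynomial det(A - λI) = λ^2 + 8λ + 32 = 0.
Eigenvalues λ = -4 ± 4i (complex conjugate pair).
For λ=-4+4i: an eigenvector is (1,1) - i(-1,0) = (1 + i, 1).
A real fundamental pair from Re and Im of e^((-4+4i)t)v: X_1 = e^(-4t)(cos(4t)·(1,1) + sin(4t)·(-1,0)), X_2 = e^(-4t)(sin(4t)·(1,1) - cos(4t)·(-1,0)).
General solution: K_1X_1 + K_2X_2.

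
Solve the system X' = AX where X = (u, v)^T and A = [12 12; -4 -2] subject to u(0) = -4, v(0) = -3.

Coefficient matrix A = [[12, 12], [-4, -2]].
Characteristic polynomial det(A - λI) = λ^2 - 10λ + 24 = 0.
Eigenvalues λ = 4, 6.
For λ=4: (A-λI) row 1 is [8, 12], so an eigenvector is (-3, 2).
For λ=6: (A-λI) row 1 is [6, 12], so an eigenvector is (-2, 1).
General solution: C_1e^(4t)(-3,2) + C_2e^(6t)(-2,1).
Applying u(0)=-4, v(0)=-3 gives C_1=-10, C_2=17.

u(t) = -34e^(6t) + 30e^(4t), v(t) = 17e^(6t) - 20e^(4t)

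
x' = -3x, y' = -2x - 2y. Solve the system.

Coefficient matrix A = [[-3, 0], [-2, -2]].
Characteristic polynomial det(A - λI) = λ^2 + 5λ + 6 = 0.
Eigenvalues λ = -2, -3.
For λ=-2: (A-λI) row 1 is [-1, 0], so an eigenvector is (0, -1).
For λ=-3: (A-λI) row 2 is [-2, 1], so an eigenvector is (-1, -2).
General solution: K_1e^(-2t)(0,-1) + K_2e^(-3t)(-1,-2).

x(t) = -K_2e^(-3t), y(t) = -K_1e^(-2t) - 2K_2e^(-3t)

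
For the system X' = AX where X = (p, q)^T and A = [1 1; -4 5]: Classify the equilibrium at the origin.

unstable improper node

A = [[1,1],[-4,5]]; det(A-λI) = λ^2 - 6λ + 9.
repeated λ = 3 with a single eigenvector.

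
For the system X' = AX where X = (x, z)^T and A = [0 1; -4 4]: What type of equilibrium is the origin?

unstable improper node

A = [[0,1],[-4,4]]; det(A-λI) = λ^2 - 4λ + 4.
repeated λ = 2 with a single eigenvector.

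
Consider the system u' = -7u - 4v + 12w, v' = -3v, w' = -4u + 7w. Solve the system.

u(t) = -3K_1e^(t) + 5K_2e^(-3t) + 2K_3e^(-t), v(t) = K_2e^(-3t), w(t) = -2K_1e^(t) + 2K_2e^(-3t) + K_3e^(-t)

Coefficient matrix A = [[-7, -4, 12], [0, -3, 0], [-4, 0, 7]].
det(A - λI) = 0 gives eigenvalues λ = 1, -3, -1.
For λ=1: eigenvector (-3,0,-2).
For λ=-3: eigenvector (5,1,2).
For λ=-1: eigenvector (2,0,1).
General solution: K_1e^(t)(-3,0,-2) + K_2e^(-3t)(5,1,2) + K_3e^(-t)(2,0,1).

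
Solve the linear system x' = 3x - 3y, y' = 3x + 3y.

Coefficient matrix A = [[3, -3], [3, 3]].
Characteristic polynomial det(A - λI) = λ^2 - 6λ + 18 = 0.
Eigenvalues λ = 3 ± 3i (complex conjugate pair).
For λ=3+3i: an eigenvector is (0,-1) - i(1,0) = (0 - i, -1).
A real fundamental pair from Re and Im of e^((3+3i)t)v: X_1 = e^(3t)(cos(3t)·(0,-1) + sin(3t)·(1,0)), X_2 = e^(3t)(sin(3t)·(0,-1) - cos(3t)·(1,0)).
General solution: K_1X_1 + K_2X_2.

x(t) = K_1e^(3t)sin(3t) - K_2e^(3t)cos(3t), y(t) = -K_1e^(3t)cos(3t) - K_2e^(3t)sin(3t)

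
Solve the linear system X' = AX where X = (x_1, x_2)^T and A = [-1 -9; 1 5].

Coefficient matrix A = [[-1, -9], [1, 5]].
Characteristic polynomial det(A - λI) = λ^2 - 4λ + 4 = 0.
Single eigenvalue λ = 2 with algebraic multiplicity 2.
Eigenvector v = (-3,1); generalized eigenvector w with (A-λI)w=v is (-2,1).
General solution: e^(2t)[c_1·v + c_2·(t·v + w)].

x_1(t) = -3c_1e^(2t) - 3c_2te^(2t) - 2c_2e^(2t), x_2(t) = c_1e^(2t) + c_2te^(2t) + c_2e^(2t)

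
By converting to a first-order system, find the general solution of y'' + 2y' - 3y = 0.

y(t) = C_1e^(t) + C_2e^(-3t)

Let x_1 = y, x_2 = y'. Then x_1' = x_2 and x_2' = 3x_1 - 2x_2.
A = [[0,1],[3,-2]]; det(A-λI) = λ^2 + 2λ - 3.
Eigenvalues λ = 1, -3 with eigenvectors (1,1), (1,-3).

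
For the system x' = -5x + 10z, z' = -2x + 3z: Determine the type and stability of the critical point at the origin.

A = [[-5,10],[-2,3]]; det(A-λI) = λ^2 + 2λ + 5.
λ = -1 ± 2i: negative real part.

stable spiral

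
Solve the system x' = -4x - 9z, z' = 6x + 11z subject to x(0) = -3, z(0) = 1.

x(t) = 3e^(5t) - 6e^(2t), z(t) = -3e^(5t) + 4e^(2t)

Coefficient matrix A = [[-4, -9], [6, 11]].
Characteristic polynomial det(A - λI) = λ^2 - 7λ + 10 = 0.
Eigenvalues λ = 5, 2.
For λ=5: (A-λI) row 1 is [-9, -9], so an eigenvector is (1, -1).
For λ=2: (A-λI) row 1 is [-6, -9], so an eigenvector is (-3, 2).
General solution: c_1e^(5t)(1,-1) + c_2e^(2t)(-3,2).
Applying x(0)=-3, z(0)=1 gives c_1=3, c_2=2.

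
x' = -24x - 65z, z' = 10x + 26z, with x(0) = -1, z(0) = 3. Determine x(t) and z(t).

Coefficient matrix A = [[-24, -65], [10, 26]].
Characteristic polynomial det(A - λI) = λ^2 - 2λ + 26 = 0.
Eigenvalues λ = 1 ± 5i (complex conjugate pair).
For λ=1+5i: an eigenvector is (-2,1) - i(-3,1) = (-2 + 3i, 1 - i).
A real fundamental pair from Re and Im of e^((1+5i)t)v: X_1 = e^(t)(cos(5t)·(-2,1) + sin(5t)·(-3,1)), X_2 = e^(t)(sin(5t)·(-2,1) - cos(5t)·(-3,1)).
General solution: c_1X_1 + c_2X_2.
Applying x(0)=-1, z(0)=3 gives c_1=8, c_2=5.

x(t) = -34e^(t)sin(5t) - e^(t)cos(5t), z(t) = 13e^(t)sin(5t) + 3e^(t)cos(5t)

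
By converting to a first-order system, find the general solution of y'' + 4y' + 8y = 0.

Let x_1 = y, x_2 = y'. Then x_1' = x_2 and x_2' = -8x_1 - 4x_2.
A = [[0,1],[-8,-4]]; det(A-λI) = λ^2 + 4λ + 8.
Eigenvalues λ = -2 ± 2i.

y(t) = C_1e^(-2t)cos(2t) + C_2e^(-2t)sin(2t)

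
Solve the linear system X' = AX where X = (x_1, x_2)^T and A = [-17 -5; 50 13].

x_1(t) = -C_1e^(-2t)sin(5t) + C_2e^(-2t)cos(5t), x_2(t) = 3C_1e^(-2t)sin(5t) + C_1e^(-2t)cos(5t) + C_2e^(-2t)sin(5t) - 3C_2e^(-2t)cos(5t)

Coefficient matrix A = [[-17, -5], [50, 13]].
Characteristic polynomial det(A - λI) = λ^2 + 4λ + 29 = 0.
Eigenvalues λ = -2 ± 5i (complex conjugate pair).
For λ=-2+5i: an eigenvector is (0,1) - i(-1,3) = (0 + i, 1 - 3i).
A real fundamental pair from Re and Im of e^((-2+5i)t)v: X_1 = e^(-2t)(cos(5t)·(0,1) + sin(5t)·(-1,3)), X_2 = e^(-2t)(sin(5t)·(0,1) - cos(5t)·(-1,3)).
General solution: C_1X_1 + C_2X_2.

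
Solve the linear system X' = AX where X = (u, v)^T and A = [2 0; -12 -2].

Coefficient matrix A = [[2, 0], [-12, -2]].
Characteristic polynomial det(A - λI) = λ^2 - 4 = 0.
Eigenvalues λ = 2, -2.
For λ=2: (A-λI) row 2 is [-12, -4], so an eigenvector is (1, -3).
For λ=-2: (A-λI) row 1 is [4, 0], so an eigenvector is (0, -1).
General solution: C_1e^(2t)(1,-3) + C_2e^(-2t)(0,-1).

u(t) = C_1e^(2t), v(t) = -3C_1e^(2t) - C_2e^(-2t)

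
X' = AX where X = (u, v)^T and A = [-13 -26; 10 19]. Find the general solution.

u(t) = -2c_1e^(3t)sin(2t) - 3c_1e^(3t)cos(2t) - 3c_2e^(3t)sin(2t) + 2c_2e^(3t)cos(2t), v(t) = c_1e^(3t)sin(2t) + 2c_1e^(3t)cos(2t) + 2c_2e^(3t)sin(2t) - c_2e^(3t)cos(2t)

Coefficient matrix A = [[-13, -26], [10, 19]].
Characteristic polynomial det(A - λI) = λ^2 - 6λ + 13 = 0.
Eigenvalues λ = 3 ± 2i (complex conjugate pair).
For λ=3+2i: an eigenvector is (-3,2) - i(-2,1) = (-3 + 2i, 2 - i).
A real fundamental pair from Re and Im of e^((3+2i)t)v: X_1 = e^(3t)(cos(2t)·(-3,2) + sin(2t)·(-2,1)), X_2 = e^(3t)(sin(2t)·(-3,2) - cos(2t)·(-2,1)).
General solution: c_1X_1 + c_2X_2.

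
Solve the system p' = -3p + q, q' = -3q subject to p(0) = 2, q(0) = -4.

Coefficient matrix A = [[-3, 1], [0, -3]].
Characteristic polynomial det(A - λI) = λ^2 + 6λ + 9 = 0.
Single eigenvalue λ = -3 with algebraic multiplicity 2.
Eigenvector v = (1,0); generalized eigenvector w with (A-λI)w=v is (2,1).
General solution: e^(-3t)[K_1·v + K_2·(t·v + w)].
Applying p(0)=2, q(0)=-4 gives K_1=10, K_2=-4.

p(t) = -4te^(-3t) + 2e^(-3t), q(t) = -4e^(-3t)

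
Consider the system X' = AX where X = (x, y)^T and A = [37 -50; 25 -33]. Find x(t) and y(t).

x(t) = 3c_1e^(2t)sin(5t) - c_1e^(2t)cos(5t) - c_2e^(2t)sin(5t) - 3c_2e^(2t)cos(5t), y(t) = 2c_1e^(2t)sin(5t) - c_1e^(2t)cos(5t) - c_2e^(2t)sin(5t) - 2c_2e^(2t)cos(5t)

Coefficient matrix A = [[37, -50], [25, -33]].
Characteristic polynomial det(A - λI) = λ^2 - 4λ + 29 = 0.
Eigenvalues λ = 2 ± 5i (complex conjugate pair).
For λ=2+5i: an eigenvector is (-1,-1) - i(3,2) = (-1 - 3i, -1 - 2i).
A real fundamental pair from Re and Im of e^((2+5i)t)v: X_1 = e^(2t)(cos(5t)·(-1,-1) + sin(5t)·(3,2)), X_2 = e^(2t)(sin(5t)·(-1,-1) - cos(5t)·(3,2)).
General solution: c_1X_1 + c_2X_2.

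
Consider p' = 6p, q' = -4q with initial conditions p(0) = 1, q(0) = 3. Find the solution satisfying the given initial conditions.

Coefficient matrix A = [[6, 0], [0, -4]].
Characteristic polynomial det(A - λI) = λ^2 - 2λ - 24 = 0.
Eigenvalues λ = -4, 6.
For λ=-4: (A-λI) row 1 is [10, 0], so an eigenvector is (0, -1).
For λ=6: (A-λI) row 2 is [0, -10], so an eigenvector is (1, 0).
General solution: K_1e^(-4t)(0,-1) + K_2e^(6t)(1,0).
Applying p(0)=1, q(0)=3 gives K_1=-3, K_2=1.

p(t) = e^(6t), q(t) = 3e^(-4t)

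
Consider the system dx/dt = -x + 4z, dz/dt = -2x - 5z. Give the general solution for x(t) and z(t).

Coefficient matrix A = [[-1, 4], [-2, -5]].
Characteristic polynomial det(A - λI) = λ^2 + 6λ + 13 = 0.
Eigenvalues λ = -3 ± 2i (complex conjugate pair).
For λ=-3+2i: an eigenvector is (-1,1) - i(1,0) = (-1 - i, 1).
A real fundamental pair from Re and Im of e^((-3+2i)t)v: X_1 = e^(-3t)(cos(2t)·(-1,1) + sin(2t)·(1,0)), X_2 = e^(-3t)(sin(2t)·(-1,1) - cos(2t)·(1,0)).
General solution: C_1X_1 + C_2X_2.

x(t) = C_1e^(-3t)sin(2t) - C_1e^(-3t)cos(2t) - C_2e^(-3t)sin(2t) - C_2e^(-3t)cos(2t), z(t) = C_1e^(-3t)cos(2t) + C_2e^(-3t)sin(2t)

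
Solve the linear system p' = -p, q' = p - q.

Coefficient matrix A = [[-1, 0], [1, -1]].
Characteristic polynomial det(A - λI) = λ^2 + 2λ + 1 = 0.
Single eigenvalue λ = -1 with algebraic multiplicity 2.
Eigenvector v = (0,-1); generalized eigenvector w with (A-λI)w=v is (-1,1).
General solution: e^(-t)[c_1·v + c_2·(t·v + w)].

p(t) = -c_2e^(-t), q(t) = -c_1e^(-t) - c_2te^(-t) + c_2e^(-t)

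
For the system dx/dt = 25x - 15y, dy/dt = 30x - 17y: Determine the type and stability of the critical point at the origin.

unstable spiral

A = [[25,-15],[30,-17]]; det(A-λI) = λ^2 - 8λ + 25.
λ = 4 ± 3i: positive real part.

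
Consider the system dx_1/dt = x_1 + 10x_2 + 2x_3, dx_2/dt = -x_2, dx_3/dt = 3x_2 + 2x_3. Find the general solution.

Coefficient matrix A = [[1, 10, 2], [0, -1, 0], [0, 3, 2]].
det(A - λI) = 0 gives eigenvalues λ = -1, 1, 2.
For λ=-1: eigenvector (-4,1,-1).
For λ=1: eigenvector (1,0,0).
For λ=2: eigenvector (2,0,1).
General solution: K_1e^(-t)(-4,1,-1) + K_2e^(t)(1,0,0) + K_3e^(2t)(2,0,1).

x_1(t) = -4K_1e^(-t) + K_2e^(t) + 2K_3e^(2t), x_2(t) = K_1e^(-t), x_3(t) = -K_1e^(-t) + K_3e^(2t)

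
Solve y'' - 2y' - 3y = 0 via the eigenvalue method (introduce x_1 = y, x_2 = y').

Let x_1 = y, x_2 = y'. Then x_1' = x_2 and x_2' = 3x_1 + 2x_2.
A = [[0,1],[3,2]]; det(A-λI) = λ^2 - 2λ - 3.
Eigenvalues λ = 3, -1 with eigenvectors (1,3), (1,-1).

y(t) = c_1e^(3t) + c_2e^(-t)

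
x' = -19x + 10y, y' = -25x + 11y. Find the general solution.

Coefficient matrix A = [[-19, 10], [-25, 11]].
Characteristic polynomial det(A - λI) = λ^2 + 8λ + 41 = 0.
Eigenvalues λ = -4 ± 5i (complex conjugate pair).
For λ=-4+5i: an eigenvector is (-1,-2) - i(-1,-1) = (-1 + i, -2 + i).
A real fundamental pair from Re and Im of e^((-4+5i)t)v: X_1 = e^(-4t)(cos(5t)·(-1,-2) + sin(5t)·(-1,-1)), X_2 = e^(-4t)(sin(5t)·(-1,-2) - cos(5t)·(-1,-1)).
General solution: C_1X_1 + C_2X_2.

x(t) = -C_1e^(-4t)sin(5t) - C_1e^(-4t)cos(5t) - C_2e^(-4t)sin(5t) + C_2e^(-4t)cos(5t), y(t) = -C_1e^(-4t)sin(5t) - 2C_1e^(-4t)cos(5t) - 2C_2e^(-4t)sin(5t) + C_2e^(-4t)cos(5t)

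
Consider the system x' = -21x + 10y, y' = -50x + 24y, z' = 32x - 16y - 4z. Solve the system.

x(t) = C_1e^(-t) + 2C_2e^(4t), y(t) = 2C_1e^(-t) + 5C_2e^(4t), z(t) = -2C_2e^(4t) + C_3e^(-4t)

Coefficient matrix A = [[-21, 10, 0], [-50, 24, 0], [32, -16, -4]].
det(A - λI) = 0 gives eigenvalues λ = -1, 4, -4.
For λ=-1: eigenvector (1,2,0).
For λ=4: eigenvector (2,5,-2).
For λ=-4: eigenvector (0,0,1).
General solution: C_1e^(-t)(1,2,0) + C_2e^(4t)(2,5,-2) + C_3e^(-4t)(0,0,1).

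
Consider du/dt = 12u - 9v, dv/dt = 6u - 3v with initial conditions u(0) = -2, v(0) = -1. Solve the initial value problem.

u(t) = -3e^(6t) + e^(3t), v(t) = -2e^(6t) + e^(3t)

Coefficient matrix A = [[12, -9], [6, -3]].
Characteristic polynomial det(A - λI) = λ^2 - 9λ + 18 = 0.
Eigenvalues λ = 6, 3.
For λ=6: (A-λI) row 1 is [6, -9], so an eigenvector is (-3, -2).
For λ=3: (A-λI) row 1 is [9, -9], so an eigenvector is (1, 1).
General solution: K_1e^(6t)(-3,-2) + K_2e^(3t)(1,1).
Applying u(0)=-2, v(0)=-1 gives K_1=1, K_2=1.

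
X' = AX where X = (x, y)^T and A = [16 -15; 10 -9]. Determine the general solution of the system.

x(t) = -3K_1e^(6t) - K_2e^(t), y(t) = -2K_1e^(6t) - K_2e^(t)

Coefficient matrix A = [[16, -15], [10, -9]].
Characteristic polynomial det(A - λI) = λ^2 - 7λ + 6 = 0.
Eigenvalues λ = 6, 1.
For λ=6: (A-λI) row 1 is [10, -15], so an eigenvector is (-3, -2).
For λ=1: (A-λI) row 1 is [15, -15], so an eigenvector is (-1, -1).
General solution: K_1e^(6t)(-3,-2) + K_2e^(t)(-1,-1).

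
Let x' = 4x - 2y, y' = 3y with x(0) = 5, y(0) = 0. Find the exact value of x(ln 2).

A = [[4,-2],[0,3]]; eigenvalues λ = 4, 3.
Eigenvectors: (1,0) for λ=4, (-2,-1) for λ=3.
From the initial condition, c_1 = 5, c_2 = 0.
x(ln 2) = (5)(2^4)(1) + (0)(2^3)(-2) = 80.

80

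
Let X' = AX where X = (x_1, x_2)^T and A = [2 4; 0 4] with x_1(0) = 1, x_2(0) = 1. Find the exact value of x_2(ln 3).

A = [[2,4],[0,4]]; eigenvalues λ = 4, 2.
Eigenvectors: (-2,-1) for λ=4, (-1,0) for λ=2.
From the initial condition, c_1 = -1, c_2 = 1.
x_2(ln 3) = (-1)(3^4)(-1) + (1)(3^2)(0) = 81.

81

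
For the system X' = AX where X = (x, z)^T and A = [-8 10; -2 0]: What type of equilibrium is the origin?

stable spiral

A = [[-8,10],[-2,0]]; det(A-λI) = λ^2 + 8λ + 20.
λ = -4 ± 2i: negative real part.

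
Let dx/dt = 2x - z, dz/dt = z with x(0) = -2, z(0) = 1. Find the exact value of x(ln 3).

-24

A = [[2,-1],[0,1]]; eigenvalues λ = 1, 2.
Eigenvectors: (1,1) for λ=1, (-1,0) for λ=2.
From the initial condition, c_1 = 1, c_2 = 3.
x(ln 3) = (1)(3^1)(1) + (3)(3^2)(-1) = -24.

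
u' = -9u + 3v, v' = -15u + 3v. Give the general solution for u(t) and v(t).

u(t) = -K_1e^(-3t)sin(3t) + K_2e^(-3t)cos(3t), v(t) = -2K_1e^(-3t)sin(3t) - K_1e^(-3t)cos(3t) - K_2e^(-3t)sin(3t) + 2K_2e^(-3t)cos(3t)

Coefficient matrix A = [[-9, 3], [-15, 3]].
Characteristic polynomial det(A - λI) = λ^2 + 6λ + 18 = 0.
Eigenvalues λ = -3 ± 3i (complex conjugate pair).
For λ=-3+3i: an eigenvector is (0,-1) - i(-1,-2) = (0 + i, -1 + 2i).
A real fundamental pair from Re and Im of e^((-3+3i)t)v: X_1 = e^(-3t)(cos(3t)·(0,-1) + sin(3t)·(-1,-2)), X_2 = e^(-3t)(sin(3t)·(0,-1) - cos(3t)·(-1,-2)).
General solution: K_1X_1 + K_2X_2.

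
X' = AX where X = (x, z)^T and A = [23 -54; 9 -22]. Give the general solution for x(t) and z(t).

x(t) = -2c_1e^(-4t) - 3c_2e^(5t), z(t) = -c_1e^(-4t) - c_2e^(5t)

Coefficient matrix A = [[23, -54], [9, -22]].
Characteristic polynomial det(A - λI) = λ^2 - λ - 20 = 0.
Eigenvalues λ = -4, 5.
For λ=-4: (A-λI) row 1 is [27, -54], so an eigenvector is (-2, -1).
For λ=5: (A-λI) row 1 is [18, -54], so an eigenvector is (-3, -1).
General solution: c_1e^(-4t)(-2,-1) + c_2e^(5t)(-3,-1).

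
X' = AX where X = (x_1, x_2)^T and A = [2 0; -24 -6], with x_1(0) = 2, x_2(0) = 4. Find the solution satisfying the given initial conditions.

x_1(t) = 2e^(2t), x_2(t) = -6e^(2t) + 10e^(-6t)

Coefficient matrix A = [[2, 0], [-24, -6]].
Characteristic polynomial det(A - λI) = λ^2 + 4λ - 12 = 0.
Eigenvalues λ = -6, 2.
For λ=-6: (A-λI) row 1 is [8, 0], so an eigenvector is (0, -1).
For λ=2: (A-λI) row 2 is [-24, -8], so an eigenvector is (1, -3).
General solution: K_1e^(-6t)(0,-1) + K_2e^(2t)(1,-3).
Applying x_1(0)=2, x_2(0)=4 gives K_1=-10, K_2=2.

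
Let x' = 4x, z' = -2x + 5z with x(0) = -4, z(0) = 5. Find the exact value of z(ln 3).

A = [[4,0],[-2,5]]; eigenvalues λ = 5, 4.
Eigenvectors: (0,1) for λ=5, (1,2) for λ=4.
From the initial condition, c_1 = 13, c_2 = -4.
z(ln 3) = (13)(3^5)(1) + (-4)(3^4)(2) = 2511.

2511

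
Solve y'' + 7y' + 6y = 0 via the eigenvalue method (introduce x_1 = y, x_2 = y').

y(t) = C_1e^(-6t) + C_2e^(-t)

Let x_1 = y, x_2 = y'. Then x_1' = x_2 and x_2' = -6x_1 - 7x_2.
A = [[0,1],[-6,-7]]; det(A-λI) = λ^2 + 7λ + 6.
Eigenvalues λ = -6, -1 with eigenvectors (1,-6), (1,-1).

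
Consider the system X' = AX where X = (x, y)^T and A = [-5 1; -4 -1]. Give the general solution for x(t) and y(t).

x(t) = -K_1e^(-3t) - K_2te^(-3t) - K_2e^(-3t), y(t) = -2K_1e^(-3t) - 2K_2te^(-3t) - 3K_2e^(-3t)

Coefficient matrix A = [[-5, 1], [-4, -1]].
Characteristic polynomial det(A - λI) = λ^2 + 6λ + 9 = 0.
Single eigenvalue λ = -3 with algebraic multiplicity 2.
Eigenvector v = (-1,-2); generalized eigenvector w with (A-λI)w=v is (-1,-3).
General solution: e^(-3t)[K_1·v + K_2·(t·v + w)].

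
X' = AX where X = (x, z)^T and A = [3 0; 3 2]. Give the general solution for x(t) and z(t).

x(t) = -K_2e^(3t), z(t) = -K_1e^(2t) - 3K_2e^(3t)

Coefficient matrix A = [[3, 0], [3, 2]].
Characteristic polynomial det(A - λI) = λ^2 - 5λ + 6 = 0.
Eigenvalues λ = 2, 3.
For λ=2: (A-λI) row 1 is [1, 0], so an eigenvector is (0, -1).
For λ=3: (A-λI) row 2 is [3, -1], so an eigenvector is (-1, -3).
General solution: K_1e^(2t)(0,-1) + K_2e^(3t)(-1,-3).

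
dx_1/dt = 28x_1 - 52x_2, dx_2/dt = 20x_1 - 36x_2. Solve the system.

Coefficient matrix A = [[28, -52], [20, -36]].
Characteristic polynomial det(A - λI) = λ^2 + 8λ + 32 = 0.
Eigenvalues λ = -4 ± 4i (complex conjugate pair).
For λ=-4+4i: an eigenvector is (2,1) - i(3,2) = (2 - 3i, 1 - 2i).
A real fundamental pair from Re and Im of e^((-4+4i)t)v: X_1 = e^(-4t)(cos(4t)·(2,1) + sin(4t)·(3,2)), X_2 = e^(-4t)(sin(4t)·(2,1) - cos(4t)·(3,2)).
General solution: c_1X_1 + c_2X_2.

x_1(t) = 3c_1e^(-4t)sin(4t) + 2c_1e^(-4t)cos(4t) + 2c_2e^(-4t)sin(4t) - 3c_2e^(-4t)cos(4t), x_2(t) = 2c_1e^(-4t)sin(4t) + c_1e^(-4t)cos(4t) + c_2e^(-4t)sin(4t) - 2c_2e^(-4t)cos(4t)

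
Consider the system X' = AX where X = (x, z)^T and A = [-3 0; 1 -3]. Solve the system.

x(t) = -c_2e^(-3t), z(t) = -c_1e^(-3t) - c_2te^(-3t) - 2c_2e^(-3t)

Coefficient matrix A = [[-3, 0], [1, -3]].
Characteristic polynomial det(A - λI) = λ^2 + 6λ + 9 = 0.
Single eigenvalue λ = -3 with algebraic multiplicity 2.
Eigenvector v = (0,-1); generalized eigenvector w with (A-λI)w=v is (-1,-2).
General solution: e^(-3t)[c_1·v + c_2·(t·v + w)].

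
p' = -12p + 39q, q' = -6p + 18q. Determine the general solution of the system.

Coefficient matrix A = [[-12, 39], [-6, 18]].
Characteristic polynomial det(A - λI) = λ^2 - 6λ + 18 = 0.
Eigenvalues λ = 3 ± 3i (complex conjugate pair).
For λ=3+3i: an eigenvector is (2,1) - i(3,1) = (2 - 3i, 1 - i).
A real fundamental pair from Re and Im of e^((3+3i)t)v: X_1 = e^(3t)(cos(3t)·(2,1) + sin(3t)·(3,1)), X_2 = e^(3t)(sin(3t)·(2,1) - cos(3t)·(3,1)).
General solution: c_1X_1 + c_2X_2.

p(t) = 3c_1e^(3t)sin(3t) + 2c_1e^(3t)cos(3t) + 2c_2e^(3t)sin(3t) - 3c_2e^(3t)cos(3t), q(t) = c_1e^(3t)sin(3t) + c_1e^(3t)cos(3t) + c_2e^(3t)sin(3t) - c_2e^(3t)cos(3t)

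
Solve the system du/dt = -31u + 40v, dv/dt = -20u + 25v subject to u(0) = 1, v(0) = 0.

Coefficient matrix A = [[-31, 40], [-20, 25]].
Characteristic polynomial det(A - λI) = λ^2 + 6λ + 25 = 0.
Eigenvalues λ = -3 ± 4i (complex conjugate pair).
For λ=-3+4i: an eigenvector is (-1,-1) - i(-3,-2) = (-1 + 3i, -1 + 2i).
A real fundamental pair from Re and Im of e^((-3+4i)t)v: X_1 = e^(-3t)(cos(4t)·(-1,-1) + sin(4t)·(-3,-2)), X_2 = e^(-3t)(sin(4t)·(-1,-1) - cos(4t)·(-3,-2)).
General solution: c_1X_1 + c_2X_2.
Applying u(0)=1, v(0)=0 gives c_1=2, c_2=1.

u(t) = -7e^(-3t)sin(4t) + e^(-3t)cos(4t), v(t) = -5e^(-3t)sin(4t)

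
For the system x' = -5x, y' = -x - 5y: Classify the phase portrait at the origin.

stable improper node

A = [[-5,0],[-1,-5]]; det(A-λI) = λ^2 + 10λ + 25.
repeated λ = -5 with a single eigenvector.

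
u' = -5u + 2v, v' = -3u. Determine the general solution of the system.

u(t) = -2C_1e^(-2t) + C_2e^(-3t), v(t) = -3C_1e^(-2t) + C_2e^(-3t)

Coefficient matrix A = [[-5, 2], [-3, 0]].
Characteristic polynomial det(A - λI) = λ^2 + 5λ + 6 = 0.
Eigenvalues λ = -2, -3.
For λ=-2: (A-λI) row 1 is [-3, 2], so an eigenvector is (-2, -3).
For λ=-3: (A-λI) row 1 is [-2, 2], so an eigenvector is (1, 1).
General solution: C_1e^(-2t)(-2,-3) + C_2e^(-3t)(1,1).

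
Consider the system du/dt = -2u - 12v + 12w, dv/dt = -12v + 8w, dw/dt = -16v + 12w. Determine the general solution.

u(t) = K_2e^(-2t) + 2K_3e^(4t), v(t) = K_1e^(-4t) + K_3e^(4t), w(t) = K_1e^(-4t) + 2K_3e^(4t)

Coefficient matrix A = [[-2, -12, 12], [0, -12, 8], [0, -16, 12]].
det(A - λI) = 0 gives eigenvalues λ = -4, -2, 4.
For λ=-4: eigenvector (0,1,1).
For λ=-2: eigenvector (1,0,0).
For λ=4: eigenvector (2,1,2).
General solution: K_1e^(-4t)(0,1,1) + K_2e^(-2t)(1,0,0) + K_3e^(4t)(2,1,2).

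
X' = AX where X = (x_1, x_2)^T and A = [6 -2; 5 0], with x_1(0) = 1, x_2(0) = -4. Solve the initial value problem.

Coefficient matrix A = [[6, -2], [5, 0]].
Characteristic polynomial det(A - λI) = λ^2 - 6λ + 10 = 0.
Eigenvalues λ = 3 ± i (complex conjugate pair).
For λ=3+i: an eigenvector is (1,1) - i(1,2) = (1 - i, 1 - 2i).
A real fundamental pair from Re and Im of e^((3+i)t)v: X_1 = e^(3t)(cos(t)·(1,1) + sin(t)·(1,2)), X_2 = e^(3t)(sin(t)·(1,1) - cos(t)·(1,2)).
General solution: C_1X_1 + C_2X_2.
Applying x_1(0)=1, x_2(0)=-4 gives C_1=6, C_2=5.

x_1(t) = 11e^(3t)sin(t) + e^(3t)cos(t), x_2(t) = 17e^(3t)sin(t) - 4e^(3t)cos(t)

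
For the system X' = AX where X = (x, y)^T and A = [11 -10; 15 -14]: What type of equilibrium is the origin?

A = [[11,-10],[15,-14]]; det(A-λI) = λ^2 + 3λ - 4.
λ = -4, 1: opposite signs.

saddle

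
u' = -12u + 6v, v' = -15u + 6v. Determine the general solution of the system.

Coefficient matrix A = [[-12, 6], [-15, 6]].
Characteristic polynomial det(A - λI) = λ^2 + 6λ + 18 = 0.
Eigenvalues λ = -3 ± 3i (complex conjugate pair).
For λ=-3+3i: an eigenvector is (-1,-1) - i(1,2) = (-1 - i, -1 - 2i).
A real fundamental pair from Re and Im of e^((-3+3i)t)v: X_1 = e^(-3t)(cos(3t)·(-1,-1) + sin(3t)·(1,2)), X_2 = e^(-3t)(sin(3t)·(-1,-1) - cos(3t)·(1,2)).
General solution: C_1X_1 + C_2X_2.

u(t) = C_1e^(-3t)sin(3t) - C_1e^(-3t)cos(3t) - C_2e^(-3t)sin(3t) - C_2e^(-3t)cos(3t), v(t) = 2C_1e^(-3t)sin(3t) - C_1e^(-3t)cos(3t) - C_2e^(-3t)sin(3t) - 2C_2e^(-3t)cos(3t)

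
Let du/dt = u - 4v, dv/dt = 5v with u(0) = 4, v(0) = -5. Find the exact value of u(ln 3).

1212

A = [[1,-4],[0,5]]; eigenvalues λ = 1, 5.
Eigenvectors: (-1,0) for λ=1, (1,-1) for λ=5.
From the initial condition, c_1 = 1, c_2 = 5.
u(ln 3) = (1)(3^1)(-1) + (5)(3^5)(1) = 1212.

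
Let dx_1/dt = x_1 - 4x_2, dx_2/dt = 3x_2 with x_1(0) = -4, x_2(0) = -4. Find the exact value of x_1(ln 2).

A = [[1,-4],[0,3]]; eigenvalues λ = 1, 3.
Eigenvectors: (-1,0) for λ=1, (-2,1) for λ=3.
From the initial condition, c_1 = 12, c_2 = -4.
x_1(ln 2) = (12)(2^1)(-1) + (-4)(2^3)(-2) = 40.

40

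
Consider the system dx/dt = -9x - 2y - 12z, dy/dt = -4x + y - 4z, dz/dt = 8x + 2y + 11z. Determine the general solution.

Coefficient matrix A = [[-9, -2, -12], [-4, 1, -4], [8, 2, 11]].
det(A - λI) = 0 gives eigenvalues λ = 3, 1, -1.
For λ=3: eigenvector (1,0,-1).
For λ=1: eigenvector (1,1,-1).
For λ=-1: eigenvector (4,2,-3).
General solution: c_1e^(3t)(1,0,-1) + c_2e^(t)(1,1,-1) + c_3e^(-t)(4,2,-3).

x(t) = c_1e^(3t) + c_2e^(t) + 4c_3e^(-t), y(t) = c_2e^(t) + 2c_3e^(-t), z(t) = -c_1e^(3t) - c_2e^(t) - 3c_3e^(-t)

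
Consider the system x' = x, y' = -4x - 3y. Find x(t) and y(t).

x(t) = -c_2e^(t), y(t) = -c_1e^(-3t) + c_2e^(t)

Coefficient matrix A = [[1, 0], [-4, -3]].
Characteristic polynomial det(A - λI) = λ^2 + 2λ - 3 = 0.
Eigenvalues λ = -3, 1.
For λ=-3: (A-λI) row 1 is [4, 0], so an eigenvector is (0, -1).
For λ=1: (A-λI) row 2 is [-4, -4], so an eigenvector is (-1, 1).
General solution: c_1e^(-3t)(0,-1) + c_2e^(t)(-1,1).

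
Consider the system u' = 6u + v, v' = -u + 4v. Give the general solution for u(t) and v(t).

Coefficient matrix A = [[6, 1], [-1, 4]].
Characteristic polynomial det(A - λI) = λ^2 - 10λ + 25 = 0.
Single eigenvalue λ = 5 with algebraic multiplicity 2.
Eigenvector v = (1,-1); generalized eigenvector w with (A-λI)w=v is (-2,3).
General solution: e^(5t)[c_1·v + c_2·(t·v + w)].

u(t) = c_1e^(5t) + c_2te^(5t) - 2c_2e^(5t), v(t) = -c_1e^(5t) - c_2te^(5t) + 3c_2e^(5t)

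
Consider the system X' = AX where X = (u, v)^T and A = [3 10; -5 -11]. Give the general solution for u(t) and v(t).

Coefficient matrix A = [[3, 10], [-5, -11]].
Characteristic polynomial det(A - λI) = λ^2 + 8λ + 17 = 0.
Eigenvalues λ = -4 ± i (complex conjugate pair).
For λ=-4+i: an eigenvector is (-1,1) - i(3,-2) = (-1 - 3i, 1 + 2i).
A real fundamental pair from Re and Im of e^((-4+i)t)v: X_1 = e^(-4t)(cos(t)·(-1,1) + sin(t)·(3,-2)), X_2 = e^(-4t)(sin(t)·(-1,1) - cos(t)·(3,-2)).
General solution: K_1X_1 + K_2X_2.

u(t) = 3K_1e^(-4t)sin(t) - K_1e^(-4t)cos(t) - K_2e^(-4t)sin(t) - 3K_2e^(-4t)cos(t), v(t) = -2K_1e^(-4t)sin(t) + K_1e^(-4t)cos(t) + K_2e^(-4t)sin(t) + 2K_2e^(-4t)cos(t)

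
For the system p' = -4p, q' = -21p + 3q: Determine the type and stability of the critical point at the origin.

A = [[-4,0],[-21,3]]; det(A-λI) = λ^2 + λ - 12.
λ = -4, 3: opposite signs.

saddle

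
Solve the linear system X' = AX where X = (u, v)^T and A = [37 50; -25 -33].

u(t) = c_1e^(2t)sin(5t) + 3c_1e^(2t)cos(5t) + 3c_2e^(2t)sin(5t) - c_2e^(2t)cos(5t), v(t) = -c_1e^(2t)sin(5t) - 2c_1e^(2t)cos(5t) - 2c_2e^(2t)sin(5t) + c_2e^(2t)cos(5t)

Coefficient matrix A = [[37, 50], [-25, -33]].
Characteristic polynomial det(A - λI) = λ^2 - 4λ + 29 = 0.
Eigenvalues λ = 2 ± 5i (complex conjugate pair).
For λ=2+5i: an eigenvector is (3,-2) - i(1,-1) = (3 - i, -2 + i).
A real fundamental pair from Re and Im of e^((2+5i)t)v: X_1 = e^(2t)(cos(5t)·(3,-2) + sin(5t)·(1,-1)), X_2 = e^(2t)(sin(5t)·(3,-2) - cos(5t)·(1,-1)).
General solution: c_1X_1 + c_2X_2.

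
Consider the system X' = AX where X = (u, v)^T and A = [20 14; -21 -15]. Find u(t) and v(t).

Coefficient matrix A = [[20, 14], [-21, -15]].
Characteristic polynomial det(A - λI) = λ^2 - 5λ - 6 = 0.
Eigenvalues λ = 6, -1.
For λ=6: (A-λI) row 1 is [14, 14], so an eigenvector is (-1, 1).
For λ=-1: (A-λI) row 1 is [21, 14], so an eigenvector is (-2, 3).
General solution: C_1e^(6t)(-1,1) + C_2e^(-t)(-2,3).

u(t) = -C_1e^(6t) - 2C_2e^(-t), v(t) = C_1e^(6t) + 3C_2e^(-t)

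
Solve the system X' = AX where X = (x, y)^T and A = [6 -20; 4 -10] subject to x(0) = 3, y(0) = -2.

x(t) = 16e^(-2t)sin(4t) + 3e^(-2t)cos(4t), y(t) = 7e^(-2t)sin(4t) - 2e^(-2t)cos(4t)

Coefficient matrix A = [[6, -20], [4, -10]].
Characteristic polynomial det(A - λI) = λ^2 + 4λ + 20 = 0.
Eigenvalues λ = -2 ± 4i (complex conjugate pair).
For λ=-2+4i: an eigenvector is (2,1) - i(-1,0) = (2 + i, 1).
A real fundamental pair from Re and Im of e^((-2+4i)t)v: X_1 = e^(-2t)(cos(4t)·(2,1) + sin(4t)·(-1,0)), X_2 = e^(-2t)(sin(4t)·(2,1) - cos(4t)·(-1,0)).
General solution: C_1X_1 + C_2X_2.
Applying x(0)=3, y(0)=-2 gives C_1=-2, C_2=7.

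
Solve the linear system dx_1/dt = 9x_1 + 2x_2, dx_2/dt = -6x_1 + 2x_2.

x_1(t) = 2c_1e^(6t) - c_2e^(5t), x_2(t) = -3c_1e^(6t) + 2c_2e^(5t)

Coefficient matrix A = [[9, 2], [-6, 2]].
Characteristic polynomial det(A - λI) = λ^2 - 11λ + 30 = 0.
Eigenvalues λ = 6, 5.
For λ=6: (A-λI) row 1 is [3, 2], so an eigenvector is (2, -3).
For λ=5: (A-λI) row 1 is [4, 2], so an eigenvector is (-1, 2).
General solution: c_1e^(6t)(2,-3) + c_2e^(5t)(-1,2).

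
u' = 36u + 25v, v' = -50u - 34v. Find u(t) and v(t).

u(t) = -2K_1e^(t)sin(5t) - K_1e^(t)cos(5t) - K_2e^(t)sin(5t) + 2K_2e^(t)cos(5t), v(t) = 3K_1e^(t)sin(5t) + K_1e^(t)cos(5t) + K_2e^(t)sin(5t) - 3K_2e^(t)cos(5t)

Coefficient matrix A = [[36, 25], [-50, -34]].
Characteristic polynomial det(A - λI) = λ^2 - 2λ + 26 = 0.
Eigenvalues λ = 1 ± 5i (complex conjugate pair).
For λ=1+5i: an eigenvector is (-1,1) - i(-2,3) = (-1 + 2i, 1 - 3i).
A real fundamental pair from Re and Im of e^((1+5i)t)v: X_1 = e^(t)(cos(5t)·(-1,1) + sin(5t)·(-2,3)), X_2 = e^(t)(sin(5t)·(-1,1) - cos(5t)·(-2,3)).
General solution: K_1X_1 + K_2X_2.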